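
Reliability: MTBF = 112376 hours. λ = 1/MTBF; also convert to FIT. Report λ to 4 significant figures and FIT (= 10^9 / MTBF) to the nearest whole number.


Formula: λ = 1 / MTBF; FIT = λ × 1e9 = 1e9 / MTBF
λ = 1 / 112376 ≈ 8.899e-06 failures/hour
FIT = 1e9 / 112376 ≈ 8899 failures per 1e9 hours (nearest whole number)

λ = 8.899e-06 /h, FIT = 8899


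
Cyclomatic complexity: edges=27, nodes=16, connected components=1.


Formula: V(G) = E - N + 2P
V(G) = 27 - 16 + 2*1
V(G) = 11 + 2
V(G) = 13

13


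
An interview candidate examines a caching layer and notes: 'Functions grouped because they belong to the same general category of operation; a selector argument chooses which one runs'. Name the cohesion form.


Reasoning: Grouped by category of activity, not by data or sequence
Type: Logical cohesion

Logical cohesion


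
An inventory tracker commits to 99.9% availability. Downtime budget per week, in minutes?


Formula: allowed downtime = period * (100 - SLA) / 100
Period (week) = 10080 minutes
Unavailability fraction = (100 - 99.9) / 100
Allowed downtime = 10080 * (100 - 99.9) / 100
Allowed downtime = 10.08 minutes

10.08 minutes


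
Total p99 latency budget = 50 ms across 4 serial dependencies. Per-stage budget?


Formula: per_stage = total_budget / stages
per_stage = 50 / 4
per_stage = 12.5 ms

12.5 ms


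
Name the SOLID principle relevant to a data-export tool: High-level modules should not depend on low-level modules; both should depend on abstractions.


This describes the Dependency Inversion Principle (DIP)

Dependency Inversion Principle (DIP)


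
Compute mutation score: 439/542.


Mutation score = killed / total * 100
Mutation score = 439 / 542 * 100
Mutation score = 81.0%

81.0%


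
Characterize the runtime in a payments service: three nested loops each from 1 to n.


Reasoning: three levels of nesting over n
Complexity: O(n^3)

O(n^3)


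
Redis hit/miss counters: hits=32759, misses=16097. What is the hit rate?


Formula: hit rate = hits / (hits + misses) * 100
hit rate = 32759 / (32759 + 16097) * 100
hit rate = 32759 / 48856 * 100
hit rate = 67.05%

67.05%


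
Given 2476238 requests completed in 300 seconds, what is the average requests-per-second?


Formula: throughput = requests / seconds
throughput = 2476238 / 300
throughput = 8254.13 requests/second

8254.13 requests/second


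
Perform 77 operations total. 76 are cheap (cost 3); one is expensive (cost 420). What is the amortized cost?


Formula: Amortized cost = Total cost / Operations
Total cost = (76 * 3) + (1 * 420)
Total cost = 228 + 420 = 648
Amortized = 648 / 77 = 8.4156

8.4156


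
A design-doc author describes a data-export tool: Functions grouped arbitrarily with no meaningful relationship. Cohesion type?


Reasoning: Worst: random grouping
Type: Coincidental cohesion

Coincidental cohesion


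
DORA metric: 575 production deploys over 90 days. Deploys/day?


Formula: deployments per day = releases / days
= 575 / 90
= 6.389 deploys/day
(equivalently, 44.72 deploys/week)

6.389 deploys/day


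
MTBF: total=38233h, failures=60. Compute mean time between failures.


Formula: MTBF = Total operating time / Number of failures
MTBF = 38233 / 60
MTBF = 637.22 hours

637.22 hours


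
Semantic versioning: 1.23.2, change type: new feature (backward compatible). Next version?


Current: 1.23.2
Change category: 'new feature (backward compatible)' → minor bump
SemVer rule: minor bump → increment MINOR, reset PATCH to 0 (MAJOR unchanged)
New: 1.24.0

1.24.0


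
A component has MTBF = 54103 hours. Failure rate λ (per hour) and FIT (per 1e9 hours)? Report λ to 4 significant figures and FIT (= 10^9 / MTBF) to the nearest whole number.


Formula: λ = 1 / MTBF; FIT = λ × 1e9 = 1e9 / MTBF
λ = 1 / 54103 ≈ 1.848e-05 failures/hour
FIT = 1e9 / 54103 ≈ 18483 failures per 1e9 hours (nearest whole number)

λ = 1.848e-05 /h, FIT = 18483


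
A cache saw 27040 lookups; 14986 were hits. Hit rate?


Formula: hit rate = hits / (hits + misses) * 100
hit rate = 14986 / (14986 + 12054) * 100
hit rate = 14986 / 27040 * 100
hit rate = 55.42%

55.42%


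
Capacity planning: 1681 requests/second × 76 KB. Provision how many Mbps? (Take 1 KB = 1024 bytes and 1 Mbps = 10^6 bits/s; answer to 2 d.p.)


Formula: Mbps = payload_bytes * RPS * 8 / 1e6
Payload per request = 76 KB = 76 * 1024 = 77824 bytes
Total bytes/sec = 77824 * 1681 = 130822144
Total bits/sec = 130822144 * 8 = 1046577152
Mbps = 1046577152 / 1e6 = 1046.58

1046.58 Mbps


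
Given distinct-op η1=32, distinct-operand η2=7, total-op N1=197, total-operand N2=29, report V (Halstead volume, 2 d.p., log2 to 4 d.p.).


Formula: V = N * log2(η), where N = N1 + N2 and η = η1 + η2
η = 32 + 7 = 39
N = 197 + 29 = 226
log2(39) ≈ 5.2854
V = 226 * 5.2854 = 1194.50

1194.50


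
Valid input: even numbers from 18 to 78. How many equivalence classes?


Constraint: even integers in [18, 78]
Class 1: x < 18 — out-of-range invalid
Class 2: x in [18,78] but odd — wrong type invalid
Class 3: x in [18,78] and even — valid
Class 4: x > 78 — out-of-range invalid
Total equivalence classes: 4

4 equivalence classes


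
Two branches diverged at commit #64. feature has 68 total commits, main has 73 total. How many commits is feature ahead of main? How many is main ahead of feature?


Common ancestor: commit #64
feature commits after divergence: 68 - 64 = 4
main commits after divergence: 73 - 64 = 9
feature is 4 commits ahead of main
main is 9 commits ahead of feature

feature ahead: 4, main ahead: 9


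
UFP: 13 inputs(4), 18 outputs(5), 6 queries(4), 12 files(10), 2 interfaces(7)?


UFP = EI*4 + EO*5 + EQ*4 + ILF*10 + EIF*7
UFP = 13*4 + 18*5 + 6*4 + 12*10 + 2*7
UFP = 52 + 90 + 24 + 120 + 14
UFP = 300

300


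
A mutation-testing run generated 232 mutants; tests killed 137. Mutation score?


Mutation score = killed / total * 100
Mutation score = 137 / 232 * 100
Mutation score = 59.05%

59.05%


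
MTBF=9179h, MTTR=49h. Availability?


Availability = MTBF / (MTBF + MTTR)
Availability = 9179 / (9179 + 49)
Availability = 9179 / 9228
Availability = 99.469%

99.469%


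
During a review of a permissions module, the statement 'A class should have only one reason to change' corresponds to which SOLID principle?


This describes the Single Responsibility Principle (SRP)

Single Responsibility Principle (SRP)


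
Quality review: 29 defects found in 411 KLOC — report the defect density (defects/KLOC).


Defect density = defects / KLOC
Defect density = 29 / 411
Defect density = 0.071 defects/KLOC

0.071 defects/KLOC


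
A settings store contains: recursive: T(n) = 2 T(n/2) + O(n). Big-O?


Reasoning: master theorem case 2 (merge-sort recurrence)
Complexity: O(n log n)

O(n log n)


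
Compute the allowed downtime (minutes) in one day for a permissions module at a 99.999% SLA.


Formula: allowed downtime = period * (100 - SLA) / 100
Period (day) = 1440 minutes
Unavailability fraction = (100 - 99.999) / 100
Allowed downtime = 1440 * (100 - 99.999) / 100
Allowed downtime = 0.0144 minutes

0.0144 minutes


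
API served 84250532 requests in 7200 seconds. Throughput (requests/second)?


Formula: throughput = requests / seconds
throughput = 84250532 / 7200
throughput = 11701.46 requests/second

11701.46 requests/second


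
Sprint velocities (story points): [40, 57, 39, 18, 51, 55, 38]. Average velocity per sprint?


Formula: Avg velocity = Total points / Number of sprints
Points: [40, 57, 39, 18, 51, 55, 38]
Sum = 40 + 57 + 39 + 18 + 51 + 55 + 38 = 298
Avg velocity = 298 / 7 = 42.57 points/sprint

42.57 points/sprint


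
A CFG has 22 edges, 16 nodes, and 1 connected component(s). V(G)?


Formula: V(G) = E - N + 2P
V(G) = 22 - 16 + 2*1
V(G) = 6 + 2
V(G) = 8

8


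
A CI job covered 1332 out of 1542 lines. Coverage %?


Coverage = covered / total * 100
Coverage = 1332 / 1542 * 100
Coverage = 86.38%

86.38%


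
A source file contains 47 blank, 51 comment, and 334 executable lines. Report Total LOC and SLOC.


Total LOC = blank + comment + code
Total LOC = 47 + 51 + 334 = 432
SLOC (source only) = code = 334

Total LOC: 432, SLOC: 334


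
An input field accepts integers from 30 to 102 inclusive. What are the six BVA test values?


Range: [30, 102]
Boundaries: just below min, min, min+1, max-1, max, just above max
Values: [29, 30, 31, 101, 102, 103]

[29, 30, 31, 101, 102, 103]


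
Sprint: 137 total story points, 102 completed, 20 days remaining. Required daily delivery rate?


Formula: Required rate = Remaining points / Days left
Remaining = 137 - 102 = 35 points
Required rate = 35 / 20 = 1.75 points/day

1.75 points/day


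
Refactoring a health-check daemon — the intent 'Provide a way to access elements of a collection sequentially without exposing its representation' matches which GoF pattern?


This matches the Iterator pattern

Iterator


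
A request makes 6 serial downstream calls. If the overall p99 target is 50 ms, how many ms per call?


Formula: per_stage = total_budget / stages
per_stage = 50 / 6
per_stage = 8.33 ms

8.33 ms


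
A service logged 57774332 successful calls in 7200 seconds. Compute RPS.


Formula: throughput = requests / seconds
throughput = 57774332 / 7200
throughput = 8024.21 requests/second

8024.21 requests/second


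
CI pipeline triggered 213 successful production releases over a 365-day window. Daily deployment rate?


Formula: deployments per day = releases / days
= 213 / 365
= 0.584 deploys/day
(equivalently, 4.08 deploys/week)

0.584 deploys/day


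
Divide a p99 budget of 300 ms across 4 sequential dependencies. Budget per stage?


Formula: per_stage = total_budget / stages
per_stage = 300 / 4
per_stage = 75.0 ms

75.0 ms


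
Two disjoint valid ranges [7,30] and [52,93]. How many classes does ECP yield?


Valid ranges: [7,30] and [52,93]
Class 1: x < 7 — invalid
Class 2: 7 ≤ x ≤ 30 — valid
Class 3: 30 < x < 52 — invalid (gap between ranges)
Class 4: 52 ≤ x ≤ 93 — valid
Class 5: x > 93 — invalid
Total equivalence classes: 5

5 equivalence classes


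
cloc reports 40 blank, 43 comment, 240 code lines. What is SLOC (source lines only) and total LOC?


Total LOC = blank + comment + code
Total LOC = 40 + 43 + 240 = 323
SLOC (source only) = code = 240

Total LOC: 323, SLOC: 240


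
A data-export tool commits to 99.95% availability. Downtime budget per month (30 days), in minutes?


Formula: allowed downtime = period * (100 - SLA) / 100
Period (month (30 days)) = 43200 minutes
Unavailability fraction = (100 - 99.95) / 100
Allowed downtime = 43200 * (100 - 99.95) / 100
Allowed downtime = 21.6 minutes

21.6 minutes


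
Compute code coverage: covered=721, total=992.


Coverage = covered / total * 100
Coverage = 721 / 992 * 100
Coverage = 72.68%

72.68%


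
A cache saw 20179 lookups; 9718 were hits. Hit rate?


Formula: hit rate = hits / (hits + misses) * 100
hit rate = 9718 / (9718 + 10461) * 100
hit rate = 9718 / 20179 * 100
hit rate = 48.16%

48.16%


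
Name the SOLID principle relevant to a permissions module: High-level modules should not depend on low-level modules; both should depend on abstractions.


This describes the Dependency Inversion Principle (DIP)

Dependency Inversion Principle (DIP)


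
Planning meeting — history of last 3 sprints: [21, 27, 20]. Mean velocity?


Formula: Avg velocity = Total points / Number of sprints
Points: [21, 27, 20]
Sum = 21 + 27 + 20 = 68
Avg velocity = 68 / 3 = 22.67 points/sprint

22.67 points/sprint


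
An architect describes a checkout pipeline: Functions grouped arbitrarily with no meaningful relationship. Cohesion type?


Reasoning: Worst: random grouping
Type: Coincidental cohesion

Coincidental cohesion


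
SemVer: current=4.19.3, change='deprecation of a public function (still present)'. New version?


Current: 4.19.3
Change category: 'deprecation of a public function (still present)' → minor bump
SemVer rule: minor bump → increment MINOR, reset PATCH to 0 (MAJOR unchanged)
New: 4.20.0

4.20.0


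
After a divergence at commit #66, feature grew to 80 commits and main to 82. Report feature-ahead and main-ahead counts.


Common ancestor: commit #66
feature commits after divergence: 80 - 66 = 14
main commits after divergence: 82 - 66 = 16
feature is 14 commits ahead of main
main is 16 commits ahead of feature

feature ahead: 14, main ahead: 16


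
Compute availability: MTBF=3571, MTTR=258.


Availability = MTBF / (MTBF + MTTR)
Availability = 3571 / (3571 + 258)
Availability = 3571 / 3829
Availability = 93.2619%

93.2619%


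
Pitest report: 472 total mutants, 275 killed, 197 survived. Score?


Mutation score = killed / total * 100
Mutation score = 275 / 472 * 100
Mutation score = 58.26%

58.26%


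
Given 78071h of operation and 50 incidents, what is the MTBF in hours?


Formula: MTBF = Total operating time / Number of failures
MTBF = 78071 / 50
MTBF = 1561.42 hours

1561.42 hours


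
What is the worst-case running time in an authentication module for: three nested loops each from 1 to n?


Reasoning: three levels of nesting over n
Complexity: O(n^3)

O(n^3)


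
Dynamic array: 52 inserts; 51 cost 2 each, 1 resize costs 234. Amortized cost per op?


Formula: Amortized cost = Total cost / Operations
Total cost = (51 * 2) + (1 * 234)
Total cost = 102 + 234 = 336
Amortized = 336 / 52 = 6.4615

6.4615


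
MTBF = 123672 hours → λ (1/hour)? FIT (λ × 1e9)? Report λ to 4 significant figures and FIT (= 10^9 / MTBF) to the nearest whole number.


Formula: λ = 1 / MTBF; FIT = λ × 1e9 = 1e9 / MTBF
λ = 1 / 123672 ≈ 8.086e-06 failures/hour
FIT = 1e9 / 123672 ≈ 8086 failures per 1e9 hours (nearest whole number)

λ = 8.086e-06 /h, FIT = 8086


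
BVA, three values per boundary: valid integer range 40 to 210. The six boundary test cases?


Range: [40, 210]
Boundaries: just below min, min, min+1, max-1, max, just above max
Values: [39, 40, 41, 209, 210, 211]

[39, 40, 41, 209, 210, 211]


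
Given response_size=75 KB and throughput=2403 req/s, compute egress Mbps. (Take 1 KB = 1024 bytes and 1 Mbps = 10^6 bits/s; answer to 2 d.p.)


Formula: Mbps = payload_bytes * RPS * 8 / 1e6
Payload per request = 75 KB = 75 * 1024 = 76800 bytes
Total bytes/sec = 76800 * 2403 = 184550400
Total bits/sec = 184550400 * 8 = 1476403200
Mbps = 1476403200 / 1e6 = 1476.4

1476.4 Mbps


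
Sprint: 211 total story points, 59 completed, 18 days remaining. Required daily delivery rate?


Formula: Required rate = Remaining points / Days left
Remaining = 211 - 59 = 152 points
Required rate = 152 / 18 = 8.44 points/day

8.44 points/day


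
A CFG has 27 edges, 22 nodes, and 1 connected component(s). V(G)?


Formula: V(G) = E - N + 2P
V(G) = 27 - 22 + 2*1
V(G) = 5 + 2
V(G) = 7

7


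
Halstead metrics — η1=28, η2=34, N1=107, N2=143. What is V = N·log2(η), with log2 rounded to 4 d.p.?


Formula: V = N * log2(η), where N = N1 + N2 and η = η1 + η2
η = 28 + 34 = 62
N = 107 + 143 = 250
log2(62) ≈ 5.9542
V = 250 * 5.9542 = 1488.55

1488.55


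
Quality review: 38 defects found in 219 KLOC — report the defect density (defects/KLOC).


Defect density = defects / KLOC
Defect density = 38 / 219
Defect density = 0.174 defects/KLOC

0.174 defects/KLOC


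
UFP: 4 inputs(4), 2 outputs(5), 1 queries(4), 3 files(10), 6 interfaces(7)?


UFP = EI*4 + EO*5 + EQ*4 + ILF*10 + EIF*7
UFP = 4*4 + 2*5 + 1*4 + 3*10 + 6*7
UFP = 16 + 10 + 4 + 30 + 42
UFP = 102

102


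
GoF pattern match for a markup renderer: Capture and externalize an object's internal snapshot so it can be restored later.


This matches the Memento pattern

Memento


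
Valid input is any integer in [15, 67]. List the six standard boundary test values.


Range: [15, 67]
Boundaries: just below min, min, min+1, max-1, max, just above max
Values: [14, 15, 16, 66, 67, 68]

[14, 15, 16, 66, 67, 68]


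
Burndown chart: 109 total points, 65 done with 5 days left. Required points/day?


Formula: Required rate = Remaining points / Days left
Remaining = 109 - 65 = 44 points
Required rate = 44 / 5 = 8.8 points/day

8.8 points/day


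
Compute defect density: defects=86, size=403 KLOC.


Defect density = defects / KLOC
Defect density = 86 / 403
Defect density = 0.213 defects/KLOC

0.213 defects/KLOC


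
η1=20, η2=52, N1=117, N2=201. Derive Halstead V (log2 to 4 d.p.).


Formula: V = N * log2(η), where N = N1 + N2 and η = η1 + η2
η = 20 + 52 = 72
N = 117 + 201 = 318
log2(72) ≈ 6.1699
V = 318 * 6.1699 = 1962.03

1962.03


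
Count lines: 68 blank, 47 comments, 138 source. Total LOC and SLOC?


Total LOC = blank + comment + code
Total LOC = 68 + 47 + 138 = 253
SLOC (source only) = code = 138

Total LOC: 253, SLOC: 138


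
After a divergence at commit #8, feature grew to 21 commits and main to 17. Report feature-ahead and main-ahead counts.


Common ancestor: commit #8
feature commits after divergence: 21 - 8 = 13
main commits after divergence: 17 - 8 = 9
feature is 13 commits ahead of main
main is 9 commits ahead of feature

feature ahead: 13, main ahead: 9


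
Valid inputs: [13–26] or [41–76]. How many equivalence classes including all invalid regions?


Valid ranges: [13,26] and [41,76]
Class 1: x < 13 — invalid
Class 2: 13 ≤ x ≤ 26 — valid
Class 3: 26 < x < 41 — invalid (gap between ranges)
Class 4: 41 ≤ x ≤ 76 — valid
Class 5: x > 76 — invalid
Total equivalence classes: 5

5 equivalence classes


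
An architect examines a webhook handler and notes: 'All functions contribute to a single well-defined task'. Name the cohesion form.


Reasoning: Best: single purpose
Type: Functional cohesion

Functional cohesion


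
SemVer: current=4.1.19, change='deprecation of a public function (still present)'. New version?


Current: 4.1.19
Change category: 'deprecation of a public function (still present)' → minor bump
SemVer rule: minor bump → increment MINOR, reset PATCH to 0 (MAJOR unchanged)
New: 4.2.0

4.2.0


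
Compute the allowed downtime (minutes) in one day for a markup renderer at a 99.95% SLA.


Formula: allowed downtime = period * (100 - SLA) / 100
Period (day) = 1440 minutes
Unavailability fraction = (100 - 99.95) / 100
Allowed downtime = 1440 * (100 - 99.95) / 100
Allowed downtime = 0.72 minutes

0.72 minutes


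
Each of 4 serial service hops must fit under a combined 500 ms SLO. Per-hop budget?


Formula: per_stage = total_budget / stages
per_stage = 500 / 4
per_stage = 125.0 ms

125.0 ms


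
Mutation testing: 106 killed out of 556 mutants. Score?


Mutation score = killed / total * 100
Mutation score = 106 / 556 * 100
Mutation score = 19.06%

19.06%


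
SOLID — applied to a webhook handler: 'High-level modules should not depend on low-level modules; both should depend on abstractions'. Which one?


This describes the Dependency Inversion Principle (DIP)

Dependency Inversion Principle (DIP)


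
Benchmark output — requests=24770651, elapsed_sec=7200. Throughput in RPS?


Formula: throughput = requests / seconds
throughput = 24770651 / 7200
throughput = 3440.37 requests/second

3440.37 requests/second


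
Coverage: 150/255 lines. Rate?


Coverage = covered / total * 100
Coverage = 150 / 255 * 100
Coverage = 58.82%

58.82%


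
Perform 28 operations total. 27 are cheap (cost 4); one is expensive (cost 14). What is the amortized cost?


Formula: Amortized cost = Total cost / Operations
Total cost = (27 * 4) + (1 * 14)
Total cost = 108 + 14 = 122
Amortized = 122 / 28 = 4.3571

4.3571


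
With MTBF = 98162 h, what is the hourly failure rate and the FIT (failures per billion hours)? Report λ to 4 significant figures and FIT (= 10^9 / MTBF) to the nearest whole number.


Formula: λ = 1 / MTBF; FIT = λ × 1e9 = 1e9 / MTBF
λ = 1 / 98162 ≈ 1.019e-05 failures/hour
FIT = 1e9 / 98162 ≈ 10187 failures per 1e9 hours (nearest whole number)

λ = 1.019e-05 /h, FIT = 10187


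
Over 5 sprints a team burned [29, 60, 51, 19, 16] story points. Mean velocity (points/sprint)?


Formula: Avg velocity = Total points / Number of sprints
Points: [29, 60, 51, 19, 16]
Sum = 29 + 60 + 51 + 19 + 16 = 175
Avg velocity = 175 / 5 = 35.0 points/sprint

35.0 points/sprint


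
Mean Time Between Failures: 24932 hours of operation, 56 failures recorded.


Formula: MTBF = Total operating time / Number of failures
MTBF = 24932 / 56
MTBF = 445.21 hours

445.21 hours


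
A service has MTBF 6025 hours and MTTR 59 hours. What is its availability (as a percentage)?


Availability = MTBF / (MTBF + MTTR)
Availability = 6025 / (6025 + 59)
Availability = 6025 / 6084
Availability = 99.0302%

99.0302%


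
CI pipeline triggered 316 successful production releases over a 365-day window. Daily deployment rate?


Formula: deployments per day = releases / days
= 316 / 365
= 0.866 deploys/day
(equivalently, 6.06 deploys/week)

0.866 deploys/day


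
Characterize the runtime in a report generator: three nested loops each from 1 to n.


Reasoning: three levels of nesting over n
Complexity: O(n^3)

O(n^3)


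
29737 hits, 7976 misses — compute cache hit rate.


Formula: hit rate = hits / (hits + misses) * 100
hit rate = 29737 / (29737 + 7976) * 100
hit rate = 29737 / 37713 * 100
hit rate = 78.85%

78.85%


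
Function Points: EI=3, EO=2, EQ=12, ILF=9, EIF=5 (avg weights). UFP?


UFP = EI*4 + EO*5 + EQ*4 + ILF*10 + EIF*7
UFP = 3*4 + 2*5 + 12*4 + 9*10 + 5*7
UFP = 12 + 10 + 48 + 90 + 35
UFP = 195

195


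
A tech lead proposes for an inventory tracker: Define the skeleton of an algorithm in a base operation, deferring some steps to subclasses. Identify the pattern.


This matches the Template Method pattern

Template Method


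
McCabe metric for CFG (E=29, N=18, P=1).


Formula: V(G) = E - N + 2P
V(G) = 29 - 18 + 2*1
V(G) = 11 + 2
V(G) = 13

13


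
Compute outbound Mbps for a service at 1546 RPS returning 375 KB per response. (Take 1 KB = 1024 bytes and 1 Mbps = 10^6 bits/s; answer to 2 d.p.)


Formula: Mbps = payload_bytes * RPS * 8 / 1e6
Payload per request = 375 KB = 375 * 1024 = 384000 bytes
Total bytes/sec = 384000 * 1546 = 593664000
Total bits/sec = 593664000 * 8 = 4749312000
Mbps = 4749312000 / 1e6 = 4749.31

4749.31 Mbps


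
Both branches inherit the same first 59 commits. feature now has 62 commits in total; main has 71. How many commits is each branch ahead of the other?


Common ancestor: commit #59
feature commits after divergence: 62 - 59 = 3
main commits after divergence: 71 - 59 = 12
feature is 3 commits ahead of main
main is 12 commits ahead of feature

feature ahead: 3, main ahead: 12


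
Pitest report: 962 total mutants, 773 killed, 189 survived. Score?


Mutation score = killed / total * 100
Mutation score = 773 / 962 * 100
Mutation score = 80.35%

80.35%


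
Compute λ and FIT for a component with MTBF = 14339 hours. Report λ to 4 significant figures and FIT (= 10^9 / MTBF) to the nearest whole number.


Formula: λ = 1 / MTBF; FIT = λ × 1e9 = 1e9 / MTBF
λ = 1 / 14339 ≈ 6.974e-05 failures/hour
FIT = 1e9 / 14339 ≈ 69740 failures per 1e9 hours (nearest whole number)

λ = 6.974e-05 /h, FIT = 69740


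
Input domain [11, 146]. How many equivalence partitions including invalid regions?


Valid range: [11, 146]
Class 1: x < 11 — invalid
Class 2: 11 ≤ x ≤ 146 — valid
Class 3: x > 146 — invalid
Total equivalence classes: 3

3 equivalence classes


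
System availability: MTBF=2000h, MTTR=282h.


Availability = MTBF / (MTBF + MTTR)
Availability = 2000 / (2000 + 282)
Availability = 2000 / 2282
Availability = 87.6424%

87.6424%


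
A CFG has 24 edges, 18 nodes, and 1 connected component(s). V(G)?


Formula: V(G) = E - N + 2P
V(G) = 24 - 18 + 2*1
V(G) = 6 + 2
V(G) = 8

8


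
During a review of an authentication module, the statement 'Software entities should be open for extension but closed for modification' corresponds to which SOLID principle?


This describes the Open/Closed Principle (OCP)

Open/Closed Principle (OCP)


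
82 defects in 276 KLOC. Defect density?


Defect density = defects / KLOC
Defect density = 82 / 276
Defect density = 0.297 defects/KLOC

0.297 defects/KLOC


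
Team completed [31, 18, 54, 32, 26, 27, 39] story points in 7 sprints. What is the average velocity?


Formula: Avg velocity = Total points / Number of sprints
Points: [31, 18, 54, 32, 26, 27, 39]
Sum = 31 + 18 + 54 + 32 + 26 + 27 + 39 = 227
Avg velocity = 227 / 7 = 32.43 points/sprint

32.43 points/sprint


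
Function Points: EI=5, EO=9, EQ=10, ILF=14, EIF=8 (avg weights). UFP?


UFP = EI*4 + EO*5 + EQ*4 + ILF*10 + EIF*7
UFP = 5*4 + 9*5 + 10*4 + 14*10 + 8*7
UFP = 20 + 45 + 40 + 140 + 56
UFP = 301

301


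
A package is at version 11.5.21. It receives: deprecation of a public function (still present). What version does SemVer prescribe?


Current: 11.5.21
Change category: 'deprecation of a public function (still present)' → minor bump
SemVer rule: minor bump → increment MINOR, reset PATCH to 0 (MAJOR unchanged)
New: 11.6.0

11.6.0


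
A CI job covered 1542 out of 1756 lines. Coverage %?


Coverage = covered / total * 100
Coverage = 1542 / 1756 * 100
Coverage = 87.81%

87.81%


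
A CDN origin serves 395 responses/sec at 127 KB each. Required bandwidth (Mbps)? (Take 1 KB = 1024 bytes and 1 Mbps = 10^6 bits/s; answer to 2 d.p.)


Formula: Mbps = payload_bytes * RPS * 8 / 1e6
Payload per request = 127 KB = 127 * 1024 = 130048 bytes
Total bytes/sec = 130048 * 395 = 51368960
Total bits/sec = 51368960 * 8 = 410951680
Mbps = 410951680 / 1e6 = 410.95

410.95 Mbps


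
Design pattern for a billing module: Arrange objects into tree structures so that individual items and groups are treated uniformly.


This matches the Composite pattern

Composite


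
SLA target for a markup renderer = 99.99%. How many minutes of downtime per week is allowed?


Formula: allowed downtime = period * (100 - SLA) / 100
Period (week) = 10080 minutes
Unavailability fraction = (100 - 99.99) / 100
Allowed downtime = 10080 * (100 - 99.99) / 100
Allowed downtime = 1.008 minutes

1.008 minutes


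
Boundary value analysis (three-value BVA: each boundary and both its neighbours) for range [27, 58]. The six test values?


Range: [27, 58]
Boundaries: just below min, min, min+1, max-1, max, just above max
Values: [26, 27, 28, 57, 58, 59]

[26, 27, 28, 57, 58, 59]


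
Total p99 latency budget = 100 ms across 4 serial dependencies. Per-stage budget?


Formula: per_stage = total_budget / stages
per_stage = 100 / 4
per_stage = 25.0 ms

25.0 ms


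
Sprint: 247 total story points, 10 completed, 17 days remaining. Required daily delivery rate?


Formula: Required rate = Remaining points / Days left
Remaining = 247 - 10 = 237 points
Required rate = 237 / 17 = 13.94 points/day

13.94 points/day


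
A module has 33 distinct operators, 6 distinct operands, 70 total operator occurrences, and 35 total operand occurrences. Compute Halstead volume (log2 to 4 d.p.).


Formula: V = N * log2(η), where N = N1 + N2 and η = η1 + η2
η = 33 + 6 = 39
N = 70 + 35 = 105
log2(39) ≈ 5.2854
V = 105 * 5.2854 = 554.97

554.97


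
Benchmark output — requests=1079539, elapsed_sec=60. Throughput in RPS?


Formula: throughput = requests / seconds
throughput = 1079539 / 60
throughput = 17992.32 requests/second

17992.32 requests/second


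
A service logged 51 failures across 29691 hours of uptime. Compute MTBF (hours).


Formula: MTBF = Total operating time / Number of failures
MTBF = 29691 / 51
MTBF = 582.18 hours

582.18 hours


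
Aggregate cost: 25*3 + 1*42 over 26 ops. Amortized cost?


Formula: Amortized cost = Total cost / Operations
Total cost = (25 * 3) + (1 * 42)
Total cost = 75 + 42 = 117
Amortized = 117 / 26 = 4.5

4.5


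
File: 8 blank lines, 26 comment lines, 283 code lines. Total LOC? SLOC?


Total LOC = blank + comment + code
Total LOC = 8 + 26 + 283 = 317
SLOC (source only) = code = 283

Total LOC: 317, SLOC: 283


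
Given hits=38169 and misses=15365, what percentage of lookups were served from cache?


Formula: hit rate = hits / (hits + misses) * 100
hit rate = 38169 / (38169 + 15365) * 100
hit rate = 38169 / 53534 * 100
hit rate = 71.3%

71.3%


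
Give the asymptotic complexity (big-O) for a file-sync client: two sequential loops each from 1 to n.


Reasoning: sequential dominates: O(n) + O(n) = O(n)
Complexity: O(n)

O(n)


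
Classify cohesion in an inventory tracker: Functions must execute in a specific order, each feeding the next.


Reasoning: Output of one is input to next
Type: Sequential cohesion

Sequential cohesion


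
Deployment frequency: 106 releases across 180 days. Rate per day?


Formula: deployments per day = releases / days
= 106 / 180
= 0.589 deploys/day
(equivalently, 4.12 deploys/week)

0.589 deploys/day


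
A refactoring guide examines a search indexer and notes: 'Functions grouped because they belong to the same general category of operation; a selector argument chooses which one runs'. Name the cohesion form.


Reasoning: Grouped by category of activity, not by data or sequence
Type: Logical cohesion

Logical cohesion


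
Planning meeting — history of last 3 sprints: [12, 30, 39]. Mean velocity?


Formula: Avg velocity = Total points / Number of sprints
Points: [12, 30, 39]
Sum = 12 + 30 + 39 = 81
Avg velocity = 81 / 3 = 27.0 points/sprint

27.0 points/sprint


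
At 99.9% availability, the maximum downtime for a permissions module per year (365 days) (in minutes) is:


Formula: allowed downtime = period * (100 - SLA) / 100
Period (year (365 days)) = 525600 minutes
Unavailability fraction = (100 - 99.9) / 100
Allowed downtime = 525600 * (100 - 99.9) / 100
Allowed downtime = 525.6 minutes

525.6 minutes


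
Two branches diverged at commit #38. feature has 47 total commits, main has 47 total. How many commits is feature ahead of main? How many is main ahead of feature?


Common ancestor: commit #38
feature commits after divergence: 47 - 38 = 9
main commits after divergence: 47 - 38 = 9
feature is 9 commits ahead of main
main is 9 commits ahead of feature

feature ahead: 9, main ahead: 9


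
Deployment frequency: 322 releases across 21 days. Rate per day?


Formula: deployments per day = releases / days
= 322 / 21
= 15.333 deploys/day
(equivalently, 107.33 deploys/week)

15.333 deploys/day


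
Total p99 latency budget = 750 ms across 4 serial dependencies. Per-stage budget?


Formula: per_stage = total_budget / stages
per_stage = 750 / 4
per_stage = 187.5 ms

187.5 ms


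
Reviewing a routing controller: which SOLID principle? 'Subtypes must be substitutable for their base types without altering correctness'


This describes the Liskov Substitution Principle (LSP)

Liskov Substitution Principle (LSP)


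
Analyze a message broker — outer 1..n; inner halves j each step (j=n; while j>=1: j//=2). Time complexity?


Reasoning: n times log n
Complexity: O(n log n)

O(n log n)


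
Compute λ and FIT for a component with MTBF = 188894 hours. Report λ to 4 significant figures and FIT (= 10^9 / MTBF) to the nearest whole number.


Formula: λ = 1 / MTBF; FIT = λ × 1e9 = 1e9 / MTBF
λ = 1 / 188894 ≈ 5.294e-06 failures/hour
FIT = 1e9 / 188894 ≈ 5294 failures per 1e9 hours (nearest whole number)

λ = 5.294e-06 /h, FIT = 5294


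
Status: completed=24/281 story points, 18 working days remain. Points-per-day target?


Formula: Required rate = Remaining points / Days left
Remaining = 281 - 24 = 257 points
Required rate = 257 / 18 = 14.28 points/day

14.28 points/day


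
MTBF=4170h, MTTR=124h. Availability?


Availability = MTBF / (MTBF + MTTR)
Availability = 4170 / (4170 + 124)
Availability = 4170 / 4294
Availability = 97.1122%

97.1122%


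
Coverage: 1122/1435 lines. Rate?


Coverage = covered / total * 100
Coverage = 1122 / 1435 * 100
Coverage = 78.19%

78.19%


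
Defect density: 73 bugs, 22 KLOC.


Defect density = defects / KLOC
Defect density = 73 / 22
Defect density = 3.318 defects/KLOC

3.318 defects/KLOC


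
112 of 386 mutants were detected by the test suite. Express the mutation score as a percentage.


Mutation score = killed / total * 100
Mutation score = 112 / 386 * 100
Mutation score = 29.02%

29.02%


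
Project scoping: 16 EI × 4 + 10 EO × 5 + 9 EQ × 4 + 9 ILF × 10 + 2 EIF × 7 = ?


UFP = EI*4 + EO*5 + EQ*4 + ILF*10 + EIF*7
UFP = 16*4 + 10*5 + 9*4 + 9*10 + 2*7
UFP = 64 + 50 + 36 + 90 + 14
UFP = 254

254


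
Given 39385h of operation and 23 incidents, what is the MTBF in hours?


Formula: MTBF = Total operating time / Number of failures
MTBF = 39385 / 23
MTBF = 1712.39 hours

1712.39 hours


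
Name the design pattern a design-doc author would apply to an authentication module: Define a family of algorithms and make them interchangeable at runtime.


This matches the Strategy pattern

Strategy


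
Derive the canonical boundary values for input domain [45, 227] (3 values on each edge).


Range: [45, 227]
Boundaries: just below min, min, min+1, max-1, max, just above max
Values: [44, 45, 46, 226, 227, 228]

[44, 45, 46, 226, 227, 228]


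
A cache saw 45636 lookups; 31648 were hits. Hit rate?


Formula: hit rate = hits / (hits + misses) * 100
hit rate = 31648 / (31648 + 13988) * 100
hit rate = 31648 / 45636 * 100
hit rate = 69.35%

69.35%


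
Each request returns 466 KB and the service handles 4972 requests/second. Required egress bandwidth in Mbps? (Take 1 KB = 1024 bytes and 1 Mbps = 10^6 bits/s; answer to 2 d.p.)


Formula: Mbps = payload_bytes * RPS * 8 / 1e6
Payload per request = 466 KB = 466 * 1024 = 477184 bytes
Total bytes/sec = 477184 * 4972 = 2372558848
Total bits/sec = 2372558848 * 8 = 18980470784
Mbps = 18980470784 / 1e6 = 18980.47

18980.47 Mbps


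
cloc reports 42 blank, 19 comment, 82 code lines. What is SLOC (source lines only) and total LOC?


Total LOC = blank + comment + code
Total LOC = 42 + 19 + 82 = 143
SLOC (source only) = code = 82

Total LOC: 143, SLOC: 82


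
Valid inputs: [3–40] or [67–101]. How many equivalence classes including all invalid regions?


Valid ranges: [3,40] and [67,101]
Class 1: x < 3 — invalid
Class 2: 3 ≤ x ≤ 40 — valid
Class 3: 40 < x < 67 — invalid (gap between ranges)
Class 4: 67 ≤ x ≤ 101 — valid
Class 5: x > 101 — invalid
Total equivalence classes: 5

5 equivalence classes


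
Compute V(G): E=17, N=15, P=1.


Formula: V(G) = E - N + 2P
V(G) = 17 - 15 + 2*1
V(G) = 2 + 2
V(G) = 4

4


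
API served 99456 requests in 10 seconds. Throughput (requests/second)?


Formula: throughput = requests / seconds
throughput = 99456 / 10
throughput = 9945.6 requests/second

9945.6 requests/second


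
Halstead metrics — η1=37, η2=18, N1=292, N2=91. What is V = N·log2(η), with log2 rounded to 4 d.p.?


Formula: V = N * log2(η), where N = N1 + N2 and η = η1 + η2
η = 37 + 18 = 55
N = 292 + 91 = 383
log2(55) ≈ 5.7814
V = 383 * 5.7814 = 2214.28

2214.28


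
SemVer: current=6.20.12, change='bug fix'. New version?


Current: 6.20.12
Change category: 'bug fix' → patch bump
SemVer rule: patch bump → increment PATCH (MAJOR and MINOR unchanged)
New: 6.20.13

6.20.13


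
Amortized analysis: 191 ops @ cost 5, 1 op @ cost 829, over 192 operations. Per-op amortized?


Formula: Amortized cost = Total cost / Operations
Total cost = (191 * 5) + (1 * 829)
Total cost = 955 + 829 = 1784
Amortized = 1784 / 192 = 9.2917

9.2917


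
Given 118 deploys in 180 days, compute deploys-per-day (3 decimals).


Formula: deployments per day = releases / days
= 118 / 180
= 0.656 deploys/day
(equivalently, 4.59 deploys/week)

0.656 deploys/day


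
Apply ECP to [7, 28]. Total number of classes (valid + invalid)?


Valid range: [7, 28]
Class 1: x < 7 — invalid
Class 2: 7 ≤ x ≤ 28 — valid
Class 3: x > 28 — invalid
Total equivalence classes: 3

3 equivalence classes


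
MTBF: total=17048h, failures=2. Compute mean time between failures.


Formula: MTBF = Total operating time / Number of failures
MTBF = 17048 / 2
MTBF = 8524.0 hours

8524.0 hours


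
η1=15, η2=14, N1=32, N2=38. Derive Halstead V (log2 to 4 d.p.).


Formula: V = N * log2(η), where N = N1 + N2 and η = η1 + η2
η = 15 + 14 = 29
N = 32 + 38 = 70
log2(29) ≈ 4.8580
V = 70 * 4.8580 = 340.06

340.06


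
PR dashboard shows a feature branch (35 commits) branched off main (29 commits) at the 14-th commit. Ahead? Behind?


Common ancestor: commit #14
feature commits after divergence: 35 - 14 = 21
main commits after divergence: 29 - 14 = 15
feature is 21 commits ahead of main
main is 15 commits ahead of feature

feature ahead: 21, main ahead: 15


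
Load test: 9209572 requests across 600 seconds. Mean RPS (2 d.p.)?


Formula: throughput = requests / seconds
throughput = 9209572 / 600
throughput = 15349.29 requests/second

15349.29 requests/second


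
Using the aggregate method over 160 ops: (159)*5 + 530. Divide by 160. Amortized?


Formula: Amortized cost = Total cost / Operations
Total cost = (159 * 5) + (1 * 530)
Total cost = 795 + 530 = 1325
Amortized = 1325 / 160 = 8.2813

8.2813


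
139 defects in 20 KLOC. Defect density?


Defect density = defects / KLOC
Defect density = 139 / 20
Defect density = 6.95 defects/KLOC

6.95 defects/KLOC


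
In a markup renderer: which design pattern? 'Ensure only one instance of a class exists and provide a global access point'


This matches the Singleton pattern

Singleton


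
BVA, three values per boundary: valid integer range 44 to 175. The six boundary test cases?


Range: [44, 175]
Boundaries: just below min, min, min+1, max-1, max, just above max
Values: [43, 44, 45, 174, 175, 176]

[43, 44, 45, 174, 175, 176]


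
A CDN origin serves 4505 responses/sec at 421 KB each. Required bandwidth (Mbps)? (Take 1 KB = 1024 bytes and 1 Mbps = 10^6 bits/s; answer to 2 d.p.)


Formula: Mbps = payload_bytes * RPS * 8 / 1e6
Payload per request = 421 KB = 421 * 1024 = 431104 bytes
Total bytes/sec = 431104 * 4505 = 1942123520
Total bits/sec = 1942123520 * 8 = 15536988160
Mbps = 15536988160 / 1e6 = 15536.99

15536.99 Mbps


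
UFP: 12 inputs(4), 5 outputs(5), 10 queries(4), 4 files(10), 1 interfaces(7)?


UFP = EI*4 + EO*5 + EQ*4 + ILF*10 + EIF*7
UFP = 12*4 + 5*5 + 10*4 + 4*10 + 1*7
UFP = 48 + 25 + 40 + 40 + 7
UFP = 160

160


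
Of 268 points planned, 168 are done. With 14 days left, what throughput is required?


Formula: Required rate = Remaining points / Days left
Remaining = 268 - 168 = 100 points
Required rate = 100 / 14 = 7.14 points/day

7.14 points/day


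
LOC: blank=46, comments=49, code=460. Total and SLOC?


Total LOC = blank + comment + code
Total LOC = 46 + 49 + 460 = 555
SLOC (source only) = code = 460

Total LOC: 555, SLOC: 460


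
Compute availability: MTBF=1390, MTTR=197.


Availability = MTBF / (MTBF + MTTR)
Availability = 1390 / (1390 + 197)
Availability = 1390 / 1587
Availability = 87.5866%

87.5866%


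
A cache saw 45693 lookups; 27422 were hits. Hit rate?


Formula: hit rate = hits / (hits + misses) * 100
hit rate = 27422 / (27422 + 18271) * 100
hit rate = 27422 / 45693 * 100
hit rate = 60.01%

60.01%


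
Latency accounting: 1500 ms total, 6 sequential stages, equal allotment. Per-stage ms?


Formula: per_stage = total_budget / stages
per_stage = 1500 / 6
per_stage = 250.0 ms

250.0 ms
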